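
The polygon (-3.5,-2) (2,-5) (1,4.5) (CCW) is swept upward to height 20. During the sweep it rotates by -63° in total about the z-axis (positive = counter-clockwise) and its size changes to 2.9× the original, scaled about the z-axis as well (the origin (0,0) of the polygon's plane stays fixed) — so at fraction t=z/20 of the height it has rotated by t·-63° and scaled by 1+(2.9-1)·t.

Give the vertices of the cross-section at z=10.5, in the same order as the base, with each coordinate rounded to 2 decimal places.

Cross-section at z=10.5: (-8.04,0.47) (-2.10,-10.55) (6.58,6.44)

t = z/height = 10.5/20 = 0.525
s = 1 + (scale-1)·z/height = 1 + (2.9-1)·10.5/20 = 1.997500
θ = twist·z/height = -63°·10.5/20 = -33.0750° = -0.577268 rad
cos θ = 0.837957, sin θ = -0.545736 (intermediates below are computed at full precision and shown rounded to 5 d.p.)
v1: (-3.5,-2) → rotate → (-4.02432,0.23416) → ×s → (-8.03858,0.46774) → (-8.04,0.47)
v2: (2,-5) → rotate → (-1.05277,-5.28126) → ×s → (-2.10290,-10.54931) → (-2.10,-10.55)
v3: (1,4.5) → rotate → (3.29377,3.22507) → ×s → (6.57931,6.44208) → (6.58,6.44)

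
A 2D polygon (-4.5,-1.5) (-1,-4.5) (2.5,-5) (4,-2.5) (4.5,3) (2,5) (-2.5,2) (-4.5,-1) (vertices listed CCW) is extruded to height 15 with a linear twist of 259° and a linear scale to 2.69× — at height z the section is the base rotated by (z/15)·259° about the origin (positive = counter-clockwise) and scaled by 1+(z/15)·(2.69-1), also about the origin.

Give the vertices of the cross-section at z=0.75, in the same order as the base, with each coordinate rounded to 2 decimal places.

t = z/height = 0.75/15 = 0.05
s = 1 + (scale-1)·z/height = 1 + (2.69-1)·0.75/15 = 1.084500
θ = twist·z/height = 259°·0.75/15 = 12.9500° = 0.226020 rad
cos θ = 0.974566, sin θ = 0.224101 (intermediates below are computed at full precision and shown rounded to 5 d.p.)
v1: (-4.5,-1.5) → rotate → (-4.04940,-2.47030) → ×s → (-4.39157,-2.67904) → (-4.39,-2.68)
v2: (-1,-4.5) → rotate → (0.03389,-4.60965) → ×s → (0.03675,-4.99916) → (0.04,-5.00)
v3: (2.5,-5) → rotate → (3.55692,-4.31258) → ×s → (3.85748,-4.67699) → (3.86,-4.68)
v4: (4,-2.5) → rotate → (4.45852,-1.54001) → ×s → (4.83526,-1.67014) → (4.84,-1.67)
v5: (4.5,3) → rotate → (3.71324,3.93215) → ×s → (4.02701,4.26442) → (4.03,4.26)
v6: (2,5) → rotate → (0.82863,5.32103) → ×s → (0.89865,5.77066) → (0.90,5.77)
v7: (-2.5,2) → rotate → (-2.88462,1.38888) → ×s → (-3.12837,1.50624) → (-3.13,1.51)
v8: (-4.5,-1) → rotate → (-4.16145,-1.98302) → ×s → (-4.51309,-2.15058) → (-4.51,-2.15)

Cross-section at z=0.75: (-4.39,-2.68) (0.04,-5.00) (3.86,-4.68) (4.84,-1.67) (4.03,4.26) (0.90,5.77) (-3.13,1.51) (-4.51,-2.15)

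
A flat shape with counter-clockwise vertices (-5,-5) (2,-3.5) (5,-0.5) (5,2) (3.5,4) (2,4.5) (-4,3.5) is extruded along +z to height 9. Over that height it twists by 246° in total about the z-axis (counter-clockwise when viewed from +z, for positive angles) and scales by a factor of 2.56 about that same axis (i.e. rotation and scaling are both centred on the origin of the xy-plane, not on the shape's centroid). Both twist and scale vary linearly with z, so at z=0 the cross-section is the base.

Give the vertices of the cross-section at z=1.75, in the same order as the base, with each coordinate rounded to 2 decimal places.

t = z/height = 1.75/9 = 0.194444
s = 1 + (scale-1)·z/height = 1 + (2.56-1)·1.75/9 = 1.303333
θ = twist·z/height = 246°·1.75/9 = 47.8333° = 0.834849 rad
cos θ = 0.671289, sin θ = 0.741195 (intermediates below are computed at full precision and shown rounded to 5 d.p.)
v1: (-5,-5) → rotate → (0.34953,-7.06242) → ×s → (0.45555,-9.20469) → (0.46,-9.20)
v2: (2,-3.5) → rotate → (3.93676,-0.86712) → ×s → (5.13091,-1.13015) → (5.13,-1.13)
v3: (5,-0.5) → rotate → (3.72705,3.37033) → ×s → (4.85758,4.39267) → (4.86,4.39)
v4: (5,2) → rotate → (1.87406,5.04856) → ×s → (2.44252,6.57995) → (2.44,6.58)
v5: (3.5,4) → rotate → (-0.61527,5.27934) → ×s → (-0.80190,6.88074) → (-0.80,6.88)
v6: (2,4.5) → rotate → (-1.99280,4.50319) → ×s → (-2.59728,5.86916) → (-2.60,5.87)
v7: (-4,3.5) → rotate → (-5.27934,-0.61527) → ×s → (-6.88074,-0.80190) → (-6.88,-0.80)

Cross-section at z=1.75: (0.46,-9.20) (5.13,-1.13) (4.86,4.39) (2.44,6.58) (-0.80,6.88) (-2.60,5.87) (-6.88,-0.80)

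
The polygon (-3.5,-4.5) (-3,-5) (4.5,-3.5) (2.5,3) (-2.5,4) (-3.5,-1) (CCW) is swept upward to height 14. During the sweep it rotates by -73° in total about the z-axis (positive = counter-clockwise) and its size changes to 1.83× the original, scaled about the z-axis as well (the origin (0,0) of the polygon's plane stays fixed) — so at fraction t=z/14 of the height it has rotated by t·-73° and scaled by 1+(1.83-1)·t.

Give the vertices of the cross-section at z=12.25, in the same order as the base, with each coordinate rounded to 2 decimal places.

Cross-section at z=12.25: (-9.63,2.00) (-10.03,0.85) (-2.00,-9.63) (6.55,-1.59) (4.30,6.92) (-4.21,4.66)

t = z/height = 12.25/14 = 0.875
s = 1 + (scale-1)·z/height = 1 + (1.83-1)·12.25/14 = 1.726250
θ = twist·z/height = -73°·12.25/14 = -63.8750° = -1.114829 rad
cos θ = 0.440331, sin θ = -0.897836 (intermediates below are computed at full precision and shown rounded to 5 d.p.)
v1: (-3.5,-4.5) → rotate → (-5.58142,1.16094) → ×s → (-9.63492,2.00406) → (-9.63,2.00)
v2: (-3,-5) → rotate → (-5.81017,0.49185) → ×s → (-10.02981,0.84906) → (-10.03,0.85)
v3: (4.5,-3.5) → rotate → (-1.16094,-5.58142) → ×s → (-2.00406,-9.63492) → (-2.00,-9.63)
v4: (2.5,3) → rotate → (3.79433,-0.92360) → ×s → (6.54997,-1.59436) → (6.55,-1.59)
v5: (-2.5,4) → rotate → (2.49051,4.00591) → ×s → (4.29925,6.91521) → (4.30,6.92)
v6: (-3.5,-1) → rotate → (-2.43899,2.70209) → ×s → (-4.21031,4.66449) → (-4.21,4.66)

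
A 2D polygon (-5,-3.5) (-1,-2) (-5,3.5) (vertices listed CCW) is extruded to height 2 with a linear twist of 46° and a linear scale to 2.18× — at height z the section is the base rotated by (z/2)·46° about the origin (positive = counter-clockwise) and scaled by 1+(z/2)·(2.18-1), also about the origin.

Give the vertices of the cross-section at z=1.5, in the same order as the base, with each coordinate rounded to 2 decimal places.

t = z/height = 1.5/2 = 0.75
s = 1 + (scale-1)·z/height = 1 + (2.18-1)·1.5/2 = 1.885000
θ = twist·z/height = 46°·1.5/2 = 34.5000° = 0.602139 rad
cos θ = 0.824126, sin θ = 0.566406 (intermediates below are computed at full precision and shown rounded to 5 d.p.)
v1: (-5,-3.5) → rotate → (-2.13821,-5.71647) → ×s → (-4.03052,-10.77555) → (-4.03,-10.78)
v2: (-1,-2) → rotate → (0.30869,-2.21466) → ×s → (0.58187,-4.17463) → (0.58,-4.17)
v3: (-5,3.5) → rotate → (-6.10305,0.05241) → ×s → (-11.50425,0.09879) → (-11.50,0.10)

Cross-section at z=1.5: (-4.03,-10.78) (0.58,-4.17) (-11.50,0.10)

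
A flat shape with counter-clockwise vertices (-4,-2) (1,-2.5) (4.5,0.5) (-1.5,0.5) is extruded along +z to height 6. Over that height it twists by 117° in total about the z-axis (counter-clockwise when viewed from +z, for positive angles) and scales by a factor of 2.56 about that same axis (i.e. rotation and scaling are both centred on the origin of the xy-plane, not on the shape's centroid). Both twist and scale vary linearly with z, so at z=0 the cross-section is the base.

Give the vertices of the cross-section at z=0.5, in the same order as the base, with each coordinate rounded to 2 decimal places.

Cross-section at z=0.5: (-4.07,-2.99) (1.59,-2.59) (4.92,1.42) (-1.77,0.27)

t = z/height = 0.5/6 = 0.0833333
s = 1 + (scale-1)·z/height = 1 + (2.56-1)·0.5/6 = 1.130000
θ = twist·z/height = 117°·0.5/6 = 9.7500° = 0.170170 rad
cos θ = 0.985556, sin θ = 0.169350 (intermediates below are computed at full precision and shown rounded to 5 d.p.)
v1: (-4,-2) → rotate → (-3.60353,-2.64851) → ×s → (-4.07198,-2.99282) → (-4.07,-2.99)
v2: (1,-2.5) → rotate → (1.40893,-2.29454) → ×s → (1.59209,-2.59283) → (1.59,-2.59)
v3: (4.5,0.5) → rotate → (4.35033,1.25485) → ×s → (4.91587,1.41798) → (4.92,1.42)
v4: (-1.5,0.5) → rotate → (-1.56301,0.23875) → ×s → (-1.76620,0.26979) → (-1.77,0.27)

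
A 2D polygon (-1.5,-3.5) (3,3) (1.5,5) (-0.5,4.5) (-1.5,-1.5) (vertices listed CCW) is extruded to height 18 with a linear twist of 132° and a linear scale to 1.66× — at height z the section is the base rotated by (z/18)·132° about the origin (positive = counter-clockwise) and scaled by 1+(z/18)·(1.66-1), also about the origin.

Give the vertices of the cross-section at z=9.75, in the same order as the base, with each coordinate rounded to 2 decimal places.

t = z/height = 9.75/18 = 0.541667
s = 1 + (scale-1)·z/height = 1 + (1.66-1)·9.75/18 = 1.357500
θ = twist·z/height = 132°·9.75/18 = 71.5000° = 1.247910 rad
cos θ = 0.317305, sin θ = 0.948324 (intermediates below are computed at full precision and shown rounded to 5 d.p.)
v1: (-1.5,-3.5) → rotate → (2.84318,-2.53305) → ×s → (3.85961,-3.43862) → (3.86,-3.44)
v2: (3,3) → rotate → (-1.89306,3.79688) → ×s → (-2.56982,5.15427) → (-2.57,5.15)
v3: (1.5,5) → rotate → (-4.26566,3.00901) → ×s → (-5.79064,4.08473) → (-5.79,4.08)
v4: (-0.5,4.5) → rotate → (-4.42611,0.95371) → ×s → (-6.00844,1.29466) → (-6.01,1.29)
v5: (-1.5,-1.5) → rotate → (0.94653,-1.89844) → ×s → (1.28491,-2.57714) → (1.28,-2.58)

Cross-section at z=9.75: (3.86,-3.44) (-2.57,5.15) (-5.79,4.08) (-6.01,1.29) (1.28,-2.58)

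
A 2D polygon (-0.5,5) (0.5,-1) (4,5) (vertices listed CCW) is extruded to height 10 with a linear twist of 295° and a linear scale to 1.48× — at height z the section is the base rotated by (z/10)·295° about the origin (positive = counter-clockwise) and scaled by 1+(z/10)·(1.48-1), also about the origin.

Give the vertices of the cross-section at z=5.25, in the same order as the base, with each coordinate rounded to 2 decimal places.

Cross-section at z=5.25: (-2.09,-5.93) (-0.04,1.40) (-7.19,-3.54)

t = z/height = 5.25/10 = 0.525
s = 1 + (scale-1)·z/height = 1 + (1.48-1)·5.25/10 = 1.252000
θ = twist·z/height = 295°·5.25/10 = 154.8750° = 2.703079 rad
cos θ = -0.905384, sin θ = 0.424595 (intermediates below are computed at full precision and shown rounded to 5 d.p.)
v1: (-0.5,5) → rotate → (-1.67028,-4.73922) → ×s → (-2.09119,-5.93350) → (-2.09,-5.93)
v2: (0.5,-1) → rotate → (-0.02810,1.11768) → ×s → (-0.03518,1.39934) → (-0.04,1.40)
v3: (4,5) → rotate → (-5.74451,-2.82854) → ×s → (-7.19212,-3.54133) → (-7.19,-3.54)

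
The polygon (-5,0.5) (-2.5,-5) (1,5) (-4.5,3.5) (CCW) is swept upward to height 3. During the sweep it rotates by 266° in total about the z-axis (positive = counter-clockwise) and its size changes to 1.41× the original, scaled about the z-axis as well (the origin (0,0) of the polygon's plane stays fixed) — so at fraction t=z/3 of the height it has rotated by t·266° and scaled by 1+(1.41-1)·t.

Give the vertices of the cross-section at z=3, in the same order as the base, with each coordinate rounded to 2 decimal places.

Cross-section at z=3: (1.20,6.98) (-6.79,4.01) (6.93,-1.90) (5.37,5.99)

t = z/height = 3/3 = 1
s = 1 + (scale-1)·z/height = 1 + (1.41-1)·3/3 = 1.410000
θ = twist·z/height = 266°·3/3 = 266.0000° = 4.642576 rad
cos θ = -0.069756, sin θ = -0.997564 (intermediates below are computed at full precision and shown rounded to 5 d.p.)
v1: (-5,0.5) → rotate → (0.84756,4.95294) → ×s → (1.19507,6.98365) → (1.20,6.98)
v2: (-2.5,-5) → rotate → (-4.81343,2.84269) → ×s → (-6.78693,4.00820) → (-6.79,4.01)
v3: (1,5) → rotate → (4.91806,-1.34635) → ×s → (6.93447,-1.89835) → (6.93,-1.90)
v4: (-4.5,3.5) → rotate → (3.80538,4.24489) → ×s → (5.36558,5.98530) → (5.37,5.99)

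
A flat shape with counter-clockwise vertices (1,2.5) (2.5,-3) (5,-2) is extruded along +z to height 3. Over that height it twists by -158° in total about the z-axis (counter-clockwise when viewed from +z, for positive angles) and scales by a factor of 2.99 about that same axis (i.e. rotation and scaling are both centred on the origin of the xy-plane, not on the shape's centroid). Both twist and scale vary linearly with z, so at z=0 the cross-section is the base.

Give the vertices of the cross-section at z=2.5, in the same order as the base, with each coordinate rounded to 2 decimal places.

t = z/height = 2.5/3 = 0.833333
s = 1 + (scale-1)·z/height = 1 + (2.99-1)·2.5/3 = 2.658333
θ = twist·z/height = -158°·2.5/3 = -131.6667° = -2.298017 rad
cos θ = -0.664796, sin θ = -0.747025 (intermediates below are computed at full precision and shown rounded to 5 d.p.)
v1: (1,2.5) → rotate → (1.20277,-2.40901) → ×s → (3.19736,-6.40396) → (3.20,-6.40)
v2: (2.5,-3) → rotate → (-3.90306,0.12682) → ×s → (-10.37565,0.33714) → (-10.38,0.34)
v3: (5,-2) → rotate → (-4.81803,-2.40553) → ×s → (-12.80793,-6.39471) → (-12.81,-6.39)

Cross-section at z=2.5: (3.20,-6.40) (-10.38,0.34) (-12.81,-6.39)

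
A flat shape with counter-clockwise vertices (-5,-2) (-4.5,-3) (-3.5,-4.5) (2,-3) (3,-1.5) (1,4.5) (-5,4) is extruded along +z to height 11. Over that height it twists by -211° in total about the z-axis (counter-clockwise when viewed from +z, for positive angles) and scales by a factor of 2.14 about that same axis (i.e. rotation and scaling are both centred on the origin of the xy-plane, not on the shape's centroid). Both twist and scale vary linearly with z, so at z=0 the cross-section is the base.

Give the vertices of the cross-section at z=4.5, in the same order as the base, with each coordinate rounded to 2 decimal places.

t = z/height = 4.5/11 = 0.409091
s = 1 + (scale-1)·z/height = 1 + (2.14-1)·4.5/11 = 1.466364
θ = twist·z/height = -211°·4.5/11 = -86.3182° = -1.506536 rad
cos θ = 0.064216, sin θ = -0.997936 (intermediates below are computed at full precision and shown rounded to 5 d.p.)
v1: (-5,-2) → rotate → (-2.31695,4.86125) → ×s → (-3.39749,7.12836) → (-3.40,7.13)
v2: (-4.5,-3) → rotate → (-3.28278,4.29807) → ×s → (-4.81375,6.30253) → (-4.81,6.30)
v3: (-3.5,-4.5) → rotate → (-4.71547,3.20381) → ×s → (-6.91459,4.69794) → (-6.91,4.70)
v4: (2,-3) → rotate → (-2.86538,-2.18852) → ×s → (-4.20168,-3.20916) → (-4.20,-3.21)
v5: (3,-1.5) → rotate → (-1.30426,-3.09013) → ×s → (-1.91252,-4.53126) → (-1.91,-4.53)
v6: (1,4.5) → rotate → (4.55493,-0.70897) → ×s → (6.67918,-1.03960) → (6.68,-1.04)
v7: (-5,4) → rotate → (3.67067,5.24654) → ×s → (5.38253,7.69334) → (5.38,7.69)

Cross-section at z=4.5: (-3.40,7.13) (-4.81,6.30) (-6.91,4.70) (-4.20,-3.21) (-1.91,-4.53) (6.68,-1.04) (5.38,7.69)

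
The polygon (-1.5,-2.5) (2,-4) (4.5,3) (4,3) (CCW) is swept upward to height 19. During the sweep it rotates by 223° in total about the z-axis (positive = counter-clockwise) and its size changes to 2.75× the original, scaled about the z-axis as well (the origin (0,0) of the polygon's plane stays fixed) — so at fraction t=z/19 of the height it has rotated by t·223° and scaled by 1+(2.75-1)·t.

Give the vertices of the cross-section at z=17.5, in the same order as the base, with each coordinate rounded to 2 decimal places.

t = z/height = 17.5/19 = 0.921053
s = 1 + (scale-1)·z/height = 1 + (2.75-1)·17.5/19 = 2.611842
θ = twist·z/height = 223°·17.5/19 = 205.3947° = 3.584814 rad
cos θ = -0.903375, sin θ = -0.428852 (intermediates below are computed at full precision and shown rounded to 5 d.p.)
v1: (-1.5,-2.5) → rotate → (0.28293,2.90171) → ×s → (0.73897,7.57882) → (0.74,7.58)
v2: (2,-4) → rotate → (-3.52216,2.75579) → ×s → (-9.19932,7.19770) → (-9.20,7.20)
v3: (4.5,3) → rotate → (-2.77863,-4.63996) → ×s → (-7.25734,-12.11884) → (-7.26,-12.12)
v4: (4,3) → rotate → (-2.32694,-4.42553) → ×s → (-6.07761,-11.55879) → (-6.08,-11.56)

Cross-section at z=17.5: (0.74,7.58) (-9.20,7.20) (-7.26,-12.12) (-6.08,-11.56)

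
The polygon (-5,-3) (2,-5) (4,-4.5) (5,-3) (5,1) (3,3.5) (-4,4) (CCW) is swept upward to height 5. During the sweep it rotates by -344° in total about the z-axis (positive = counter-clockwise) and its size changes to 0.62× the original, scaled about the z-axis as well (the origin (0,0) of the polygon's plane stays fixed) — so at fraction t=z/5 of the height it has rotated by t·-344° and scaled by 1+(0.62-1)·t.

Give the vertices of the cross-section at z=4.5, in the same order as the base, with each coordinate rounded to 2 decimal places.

t = z/height = 4.5/5 = 0.9
s = 1 + (scale-1)·z/height = 1 + (0.62-1)·4.5/5 = 0.658000
θ = twist·z/height = -344°·4.5/5 = -309.6000° = -5.403539 rad
cos θ = 0.637424, sin θ = 0.770513 (intermediates below are computed at full precision and shown rounded to 5 d.p.)
v1: (-5,-3) → rotate → (-0.87558,-5.76484) → ×s → (-0.57613,-3.79326) → (-0.58,-3.79)
v2: (2,-5) → rotate → (5.12741,-1.64609) → ×s → (3.37384,-1.08313) → (3.37,-1.08)
v3: (4,-4.5) → rotate → (6.01701,0.21365) → ×s → (3.95919,0.14058) → (3.96,0.14)
v4: (5,-3) → rotate → (5.49866,1.94029) → ×s → (3.61812,1.27671) → (3.62,1.28)
v5: (5,1) → rotate → (2.41661,4.48999) → ×s → (1.59013,2.95441) → (1.59,2.95)
v6: (3,3.5) → rotate → (-0.78452,4.54252) → ×s → (-0.51622,2.98898) → (-0.52,2.99)
v7: (-4,4) → rotate → (-5.63175,-0.53236) → ×s → (-3.70569,-0.35029) → (-3.71,-0.35)

Cross-section at z=4.5: (-0.58,-3.79) (3.37,-1.08) (3.96,0.14) (3.62,1.28) (1.59,2.95) (-0.52,2.99) (-3.71,-0.35)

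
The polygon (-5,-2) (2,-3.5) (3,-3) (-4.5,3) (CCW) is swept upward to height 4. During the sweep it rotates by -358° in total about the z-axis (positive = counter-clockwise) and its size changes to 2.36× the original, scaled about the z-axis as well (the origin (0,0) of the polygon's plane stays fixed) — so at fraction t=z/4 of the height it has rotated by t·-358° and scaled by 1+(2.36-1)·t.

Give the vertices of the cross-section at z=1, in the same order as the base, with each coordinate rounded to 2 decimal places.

Cross-section at z=1: (-2.74,6.68) (-4.67,-2.72) (-3.98,-4.05) (3.97,6.06)

t = z/height = 1/4 = 0.25
s = 1 + (scale-1)·z/height = 1 + (2.36-1)·1/4 = 1.340000
θ = twist·z/height = -358°·1/4 = -89.5000° = -1.562070 rad
cos θ = 0.008727, sin θ = -0.999962 (intermediates below are computed at full precision and shown rounded to 5 d.p.)
v1: (-5,-2) → rotate → (-2.04356,4.98236) → ×s → (-2.73837,6.67636) → (-2.74,6.68)
v2: (2,-3.5) → rotate → (-3.48241,-2.03047) → ×s → (-4.66643,-2.72083) → (-4.67,-2.72)
v3: (3,-3) → rotate → (-2.97371,-3.02607) → ×s → (-3.98477,-4.05493) → (-3.98,-4.05)
v4: (-4.5,3) → rotate → (2.96062,4.52601) → ×s → (3.96723,6.06485) → (3.97,6.06)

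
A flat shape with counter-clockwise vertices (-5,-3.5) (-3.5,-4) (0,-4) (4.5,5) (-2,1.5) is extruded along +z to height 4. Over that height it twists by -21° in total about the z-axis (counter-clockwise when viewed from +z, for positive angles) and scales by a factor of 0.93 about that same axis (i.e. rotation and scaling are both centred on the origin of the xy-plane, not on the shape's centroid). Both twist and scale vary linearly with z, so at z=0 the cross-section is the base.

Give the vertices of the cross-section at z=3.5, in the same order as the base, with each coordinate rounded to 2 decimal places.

Cross-section at z=3.5: (-5.49,-1.64) (-4.30,-2.53) (-1.18,-3.56) (5.49,3.12) (-1.34,1.93)

t = z/height = 3.5/4 = 0.875
s = 1 + (scale-1)·z/height = 1 + (0.93-1)·3.5/4 = 0.938750
θ = twist·z/height = -21°·3.5/4 = -18.3750° = -0.320704 rad
cos θ = 0.949014, sin θ = -0.315235 (intermediates below are computed at full precision and shown rounded to 5 d.p.)
v1: (-5,-3.5) → rotate → (-5.84839,-1.74537) → ×s → (-5.49018,-1.63847) → (-5.49,-1.64)
v2: (-3.5,-4) → rotate → (-4.58249,-2.69273) → ×s → (-4.30181,-2.52780) → (-4.30,-2.53)
v3: (0,-4) → rotate → (-1.26094,-3.79605) → ×s → (-1.18371,-3.56355) → (-1.18,-3.56)
v4: (4.5,5) → rotate → (5.84674,3.32651) → ×s → (5.48862,3.12276) → (5.49,3.12)
v5: (-2,1.5) → rotate → (-1.42517,2.05399) → ×s → (-1.33788,1.92818) → (-1.34,1.93)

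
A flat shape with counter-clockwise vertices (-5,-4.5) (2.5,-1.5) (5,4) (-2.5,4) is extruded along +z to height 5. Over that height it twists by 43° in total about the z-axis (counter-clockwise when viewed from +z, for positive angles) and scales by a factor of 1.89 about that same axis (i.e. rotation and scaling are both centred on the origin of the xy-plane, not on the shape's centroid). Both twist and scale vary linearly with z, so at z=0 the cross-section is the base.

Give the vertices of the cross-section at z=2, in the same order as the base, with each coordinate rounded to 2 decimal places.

t = z/height = 2/5 = 0.4
s = 1 + (scale-1)·z/height = 1 + (1.89-1)·2/5 = 1.356000
θ = twist·z/height = 43°·2/5 = 17.2000° = 0.300197 rad
cos θ = 0.955278, sin θ = 0.295708 (intermediates below are computed at full precision and shown rounded to 5 d.p.)
v1: (-5,-4.5) → rotate → (-3.44571,-5.77729) → ×s → (-4.67238,-7.83401) → (-4.67,-7.83)
v2: (2.5,-1.5) → rotate → (2.83176,-0.69365) → ×s → (3.83986,-0.94059) → (3.84,-0.94)
v3: (5,4) → rotate → (3.59356,5.29965) → ×s → (4.87287,7.18633) → (4.87,7.19)
v4: (-2.5,4) → rotate → (-3.57103,3.08184) → ×s → (-4.84231,4.17898) → (-4.84,4.18)

Cross-section at z=2: (-4.67,-7.83) (3.84,-0.94) (4.87,7.19) (-4.84,4.18)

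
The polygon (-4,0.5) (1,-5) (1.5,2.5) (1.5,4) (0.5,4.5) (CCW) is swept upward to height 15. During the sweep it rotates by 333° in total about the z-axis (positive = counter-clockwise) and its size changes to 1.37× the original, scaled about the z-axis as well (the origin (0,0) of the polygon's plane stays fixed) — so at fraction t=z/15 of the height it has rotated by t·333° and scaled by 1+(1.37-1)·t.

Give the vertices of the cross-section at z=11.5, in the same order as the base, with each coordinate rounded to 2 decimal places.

Cross-section at z=11.5: (1.92,4.80) (-6.53,0.39) (2.62,-2.68) (4.48,-3.17) (5.42,-2.09)

t = z/height = 11.5/15 = 0.766667
s = 1 + (scale-1)·z/height = 1 + (1.37-1)·11.5/15 = 1.283667
θ = twist·z/height = 333°·11.5/15 = 255.3000° = 4.455826 rad
cos θ = -0.253758, sin θ = -0.967268 (intermediates below are computed at full precision and shown rounded to 5 d.p.)
v1: (-4,0.5) → rotate → (1.49867,3.74219) → ×s → (1.92379,4.80373) → (1.92,4.80)
v2: (1,-5) → rotate → (-5.09010,0.30152) → ×s → (-6.53399,0.38705) → (-6.53,0.39)
v3: (1.5,2.5) → rotate → (2.03753,-2.08530) → ×s → (2.61551,-2.67683) → (2.62,-2.68)
v4: (1.5,4) → rotate → (3.48843,-2.46593) → ×s → (4.47799,-3.16544) → (4.48,-3.17)
v5: (0.5,4.5) → rotate → (4.22583,-1.62554) → ×s → (5.42455,-2.08666) → (5.42,-2.09)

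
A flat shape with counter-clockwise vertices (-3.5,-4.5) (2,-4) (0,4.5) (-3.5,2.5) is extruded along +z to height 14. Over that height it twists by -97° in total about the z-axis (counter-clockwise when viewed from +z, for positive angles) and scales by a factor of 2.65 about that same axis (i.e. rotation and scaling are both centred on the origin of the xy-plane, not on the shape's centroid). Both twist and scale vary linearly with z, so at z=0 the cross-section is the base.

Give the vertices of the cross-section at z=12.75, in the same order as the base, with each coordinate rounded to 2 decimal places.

t = z/height = 12.75/14 = 0.910714
s = 1 + (scale-1)·z/height = 1 + (2.65-1)·12.75/14 = 2.502679
θ = twist·z/height = -97°·12.75/14 = -88.3393° = -1.541811 rad
cos θ = 0.028981, sin θ = -0.999580 (intermediates below are computed at full precision and shown rounded to 5 d.p.)
v1: (-3.5,-4.5) → rotate → (-4.59954,3.36812) → ×s → (-11.51118,8.42931) → (-11.51,8.43)
v2: (2,-4) → rotate → (-3.94036,-2.11508) → ×s → (-9.86145,-5.29337) → (-9.86,-5.29)
v3: (0,4.5) → rotate → (4.49811,0.13041) → ×s → (11.25732,0.32638) → (11.26,0.33)
v4: (-3.5,2.5) → rotate → (2.39752,3.57098) → ×s → (6.00021,8.93702) → (6.00,8.94)

Cross-section at z=12.75: (-11.51,8.43) (-9.86,-5.29) (11.26,0.33) (6.00,8.94)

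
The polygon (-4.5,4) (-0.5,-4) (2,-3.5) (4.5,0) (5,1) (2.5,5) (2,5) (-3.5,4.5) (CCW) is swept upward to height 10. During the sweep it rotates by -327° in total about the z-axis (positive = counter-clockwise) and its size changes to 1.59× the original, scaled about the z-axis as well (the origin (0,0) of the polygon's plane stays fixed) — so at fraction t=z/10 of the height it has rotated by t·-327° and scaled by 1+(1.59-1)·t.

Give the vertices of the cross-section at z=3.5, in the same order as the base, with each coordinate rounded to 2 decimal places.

t = z/height = 3.5/10 = 0.35
s = 1 + (scale-1)·z/height = 1 + (1.59-1)·3.5/10 = 1.206500
θ = twist·z/height = -327°·3.5/10 = -114.4500° = -1.997529 rad
cos θ = -0.413899, sin θ = -0.910323 (intermediates below are computed at full precision and shown rounded to 5 d.p.)
v1: (-4.5,4) → rotate → (5.50384,2.44086) → ×s → (6.64038,2.94489) → (6.64,2.94)
v2: (-0.5,-4) → rotate → (-3.43434,2.11076) → ×s → (-4.14353,2.54663) → (-4.14,2.55)
v3: (2,-3.5) → rotate → (-4.01393,-0.37200) → ×s → (-4.84280,-0.44882) → (-4.84,-0.45)
v4: (4.5,0) → rotate → (-1.86255,-4.09645) → ×s → (-2.24716,-4.94237) → (-2.25,-4.94)
v5: (5,1) → rotate → (-1.15917,-4.96551) → ×s → (-1.39854,-5.99089) → (-1.40,-5.99)
v6: (2.5,5) → rotate → (3.51687,-4.34530) → ×s → (4.24310,-5.24261) → (4.24,-5.24)
v7: (2,5) → rotate → (3.72382,-3.89014) → ×s → (4.49278,-4.69345) → (4.49,-4.69)
v8: (-3.5,4.5) → rotate → (5.54510,1.32358) → ×s → (6.69016,1.59690) → (6.69,1.60)

Cross-section at z=3.5: (6.64,2.94) (-4.14,2.55) (-4.84,-0.45) (-2.25,-4.94) (-1.40,-5.99) (4.24,-5.24) (4.49,-4.69) (6.69,1.60)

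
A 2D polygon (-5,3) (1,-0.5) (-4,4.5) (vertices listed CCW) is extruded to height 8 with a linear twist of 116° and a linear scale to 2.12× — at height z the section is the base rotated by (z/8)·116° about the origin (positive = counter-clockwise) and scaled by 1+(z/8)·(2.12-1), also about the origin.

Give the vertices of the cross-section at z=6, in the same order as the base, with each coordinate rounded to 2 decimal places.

Cross-section at z=6: (-5.99,-8.90) (1.02,1.79) (-8.65,-6.92)

t = z/height = 6/8 = 0.75
s = 1 + (scale-1)·z/height = 1 + (2.12-1)·6/8 = 1.840000
θ = twist·z/height = 116°·6/8 = 87.0000° = 1.518436 rad
cos θ = 0.052336, sin θ = 0.998630 (intermediates below are computed at full precision and shown rounded to 5 d.p.)
v1: (-5,3) → rotate → (-3.25757,-4.83614) → ×s → (-5.99393,-8.89850) → (-5.99,-8.90)
v2: (1,-0.5) → rotate → (0.55165,0.97246) → ×s → (1.01504,1.78933) → (1.02,1.79)
v3: (-4,4.5) → rotate → (-4.70318,-3.75901) → ×s → (-8.65385,-6.91657) → (-8.65,-6.92)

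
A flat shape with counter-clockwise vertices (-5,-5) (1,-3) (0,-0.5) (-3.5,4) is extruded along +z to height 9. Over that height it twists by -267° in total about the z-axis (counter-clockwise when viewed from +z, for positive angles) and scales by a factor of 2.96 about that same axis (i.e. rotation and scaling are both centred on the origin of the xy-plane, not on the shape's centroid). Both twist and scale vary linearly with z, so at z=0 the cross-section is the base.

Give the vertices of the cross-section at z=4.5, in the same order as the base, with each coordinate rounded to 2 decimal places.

t = z/height = 4.5/9 = 0.5
s = 1 + (scale-1)·z/height = 1 + (2.96-1)·4.5/9 = 1.980000
θ = twist·z/height = -267°·4.5/9 = -133.5000° = -2.330015 rad
cos θ = -0.688355, sin θ = -0.725374 (intermediates below are computed at full precision and shown rounded to 5 d.p.)
v1: (-5,-5) → rotate → (-0.18510,7.06864) → ×s → (-0.36650,13.99592) → (-0.37,14.00)
v2: (1,-3) → rotate → (-2.86448,1.33969) → ×s → (-5.67167,2.65258) → (-5.67,2.65)
v3: (0,-0.5) → rotate → (-0.36269,0.34418) → ×s → (-0.71812,0.68147) → (-0.72,0.68)
v4: (-3.5,4) → rotate → (5.31074,-0.21461) → ×s → (10.51526,-0.42492) → (10.52,-0.42)

Cross-section at z=4.5: (-0.37,14.00) (-5.67,2.65) (-0.72,0.68) (10.52,-0.42)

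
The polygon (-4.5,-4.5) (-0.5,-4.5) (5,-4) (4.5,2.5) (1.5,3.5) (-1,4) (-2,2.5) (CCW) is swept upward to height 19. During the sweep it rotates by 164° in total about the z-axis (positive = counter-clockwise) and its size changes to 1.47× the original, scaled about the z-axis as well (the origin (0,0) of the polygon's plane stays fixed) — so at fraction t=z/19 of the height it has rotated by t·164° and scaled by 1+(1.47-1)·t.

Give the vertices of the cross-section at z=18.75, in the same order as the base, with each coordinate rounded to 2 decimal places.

t = z/height = 18.75/19 = 0.986842
s = 1 + (scale-1)·z/height = 1 + (1.47-1)·18.75/19 = 1.463816
θ = twist·z/height = 164°·18.75/19 = 161.8421° = 2.824678 rad
cos θ = -0.950201, sin θ = 0.311637 (intermediates below are computed at full precision and shown rounded to 5 d.p.)
v1: (-4.5,-4.5) → rotate → (5.67827,2.87354) → ×s → (8.31194,4.20633) → (8.31,4.21)
v2: (-0.5,-4.5) → rotate → (1.87747,4.12009) → ×s → (2.74826,6.03105) → (2.75,6.03)
v3: (5,-4) → rotate → (-3.50446,5.35899) → ×s → (-5.12988,7.84457) → (-5.13,7.84)
v4: (4.5,2.5) → rotate → (-5.05500,-0.97314) → ×s → (-7.39959,-1.42449) → (-7.40,-1.42)
v5: (1.5,3.5) → rotate → (-2.51603,-2.85825) → ×s → (-3.68301,-4.18395) → (-3.68,-4.18)
v6: (-1,4) → rotate → (-0.29635,-4.11244) → ×s → (-0.43380,-6.01986) → (-0.43,-6.02)
v7: (-2,2.5) → rotate → (1.12131,-2.99878) → ×s → (1.64139,-4.38966) → (1.64,-4.39)

Cross-section at z=18.75: (8.31,4.21) (2.75,6.03) (-5.13,7.84) (-7.40,-1.42) (-3.68,-4.18) (-0.43,-6.02) (1.64,-4.39)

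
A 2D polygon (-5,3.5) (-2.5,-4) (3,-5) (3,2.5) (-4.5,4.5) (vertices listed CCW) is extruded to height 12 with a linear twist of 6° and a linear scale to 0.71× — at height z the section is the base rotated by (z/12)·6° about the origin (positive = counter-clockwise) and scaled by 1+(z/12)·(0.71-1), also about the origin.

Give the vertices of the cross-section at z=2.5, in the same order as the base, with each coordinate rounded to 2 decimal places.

t = z/height = 2.5/12 = 0.208333
s = 1 + (scale-1)·z/height = 1 + (0.71-1)·2.5/12 = 0.939583
θ = twist·z/height = 6°·2.5/12 = 1.2500° = 0.021817 rad
cos θ = 0.999762, sin θ = 0.021815 (intermediates below are computed at full precision and shown rounded to 5 d.p.)
v1: (-5,3.5) → rotate → (-5.07516,3.39009) → ×s → (-4.76854,3.18527) → (-4.77,3.19)
v2: (-2.5,-4) → rotate → (-2.41215,-4.05359) → ×s → (-2.26641,-3.80868) → (-2.27,-3.81)
v3: (3,-5) → rotate → (3.10836,-4.93337) → ×s → (2.92056,-4.63531) → (2.92,-4.64)
v4: (3,2.5) → rotate → (2.94475,2.56485) → ×s → (2.76684,2.40989) → (2.77,2.41)
v5: (-4.5,4.5) → rotate → (-4.59710,4.40076) → ×s → (-4.31935,4.13488) → (-4.32,4.13)

Cross-section at z=2.5: (-4.77,3.19) (-2.27,-3.81) (2.92,-4.64) (2.77,2.41) (-4.32,4.13)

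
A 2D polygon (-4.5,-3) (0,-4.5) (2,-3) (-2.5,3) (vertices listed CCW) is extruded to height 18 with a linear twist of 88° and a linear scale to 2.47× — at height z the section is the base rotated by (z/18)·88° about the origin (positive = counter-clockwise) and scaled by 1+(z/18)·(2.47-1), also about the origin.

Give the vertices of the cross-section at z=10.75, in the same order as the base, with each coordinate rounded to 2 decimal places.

t = z/height = 10.75/18 = 0.597222
s = 1 + (scale-1)·z/height = 1 + (2.47-1)·10.75/18 = 1.877917
θ = twist·z/height = 88°·10.75/18 = 52.5556° = 0.917267 rad
cos θ = 0.607992, sin θ = 0.793943 (intermediates below are computed at full precision and shown rounded to 5 d.p.)
v1: (-4.5,-3) → rotate → (-0.35413,-5.39672) → ×s → (-0.66503,-10.13459) → (-0.67,-10.13)
v2: (0,-4.5) → rotate → (3.57274,-2.73596) → ×s → (6.70932,-5.13791) → (6.71,-5.14)
v3: (2,-3) → rotate → (3.59781,-0.23609) → ×s → (6.75639,-0.44336) → (6.76,-0.44)
v4: (-2.5,3) → rotate → (-3.90181,-0.16088) → ×s → (-7.32727,-0.30212) → (-7.33,-0.30)

Cross-section at z=10.75: (-0.67,-10.13) (6.71,-5.14) (6.76,-0.44) (-7.33,-0.30)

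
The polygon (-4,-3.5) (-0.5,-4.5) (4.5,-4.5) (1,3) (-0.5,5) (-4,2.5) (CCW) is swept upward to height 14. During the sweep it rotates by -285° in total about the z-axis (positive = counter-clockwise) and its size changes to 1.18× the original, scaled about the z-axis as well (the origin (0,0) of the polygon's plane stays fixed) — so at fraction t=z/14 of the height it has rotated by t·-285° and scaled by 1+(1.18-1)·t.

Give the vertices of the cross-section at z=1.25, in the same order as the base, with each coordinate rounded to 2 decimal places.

t = z/height = 1.25/14 = 0.0892857
s = 1 + (scale-1)·z/height = 1 + (1.18-1)·1.25/14 = 1.016071
θ = twist·z/height = -285°·1.25/14 = -25.4464° = -0.444124 rad
cos θ = 0.902987, sin θ = -0.429667 (intermediates below are computed at full precision and shown rounded to 5 d.p.)
v1: (-4,-3.5) → rotate → (-5.11578,-1.44179) → ×s → (-5.19800,-1.46496) → (-5.20,-1.46)
v2: (-0.5,-4.5) → rotate → (-2.38500,-3.84861) → ×s → (-2.42333,-3.91046) → (-2.42,-3.91)
v3: (4.5,-4.5) → rotate → (2.12994,-5.99694) → ×s → (2.16417,-6.09332) → (2.16,-6.09)
v4: (1,3) → rotate → (2.19199,2.27930) → ×s → (2.22722,2.31593) → (2.23,2.32)
v5: (-0.5,5) → rotate → (1.69684,4.72977) → ×s → (1.72411,4.80578) → (1.72,4.81)
v6: (-4,2.5) → rotate → (-2.53778,3.97614) → ×s → (-2.57857,4.04004) → (-2.58,4.04)

Cross-section at z=1.25: (-5.20,-1.46) (-2.42,-3.91) (2.16,-6.09) (2.23,2.32) (1.72,4.81) (-2.58,4.04)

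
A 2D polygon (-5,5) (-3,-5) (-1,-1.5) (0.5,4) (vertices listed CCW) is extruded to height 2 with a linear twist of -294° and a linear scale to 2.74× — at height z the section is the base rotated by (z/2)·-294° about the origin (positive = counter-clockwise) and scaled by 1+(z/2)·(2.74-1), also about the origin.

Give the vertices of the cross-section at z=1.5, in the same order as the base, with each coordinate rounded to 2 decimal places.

t = z/height = 1.5/2 = 0.75
s = 1 + (scale-1)·z/height = 1 + (2.74-1)·1.5/2 = 2.305000
θ = twist·z/height = -294°·1.5/2 = -220.5000° = -3.848451 rad
cos θ = -0.760406, sin θ = 0.649448 (intermediates below are computed at full precision and shown rounded to 5 d.p.)
v1: (-5,5) → rotate → (0.55479,-7.04927) → ×s → (1.27879,-16.24857) → (1.28,-16.25)
v2: (-3,-5) → rotate → (5.52846,1.85369) → ×s → (12.74310,4.27275) → (12.74,4.27)
v3: (-1,-1.5) → rotate → (1.73458,0.49116) → ×s → (3.99820,1.13213) → (4.00,1.13)
v4: (0.5,4) → rotate → (-2.97800,-2.71690) → ×s → (-6.86428,-6.26245) → (-6.86,-6.26)

Cross-section at z=1.5: (1.28,-16.25) (12.74,4.27) (4.00,1.13) (-6.86,-6.26)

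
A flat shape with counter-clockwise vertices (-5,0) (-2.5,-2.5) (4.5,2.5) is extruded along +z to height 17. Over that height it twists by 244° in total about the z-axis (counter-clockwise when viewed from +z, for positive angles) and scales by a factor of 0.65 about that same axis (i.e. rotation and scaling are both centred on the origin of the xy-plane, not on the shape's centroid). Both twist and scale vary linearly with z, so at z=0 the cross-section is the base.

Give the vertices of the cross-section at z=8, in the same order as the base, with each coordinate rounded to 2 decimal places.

Cross-section at z=8: (1.75,-3.79) (2.77,-1.02) (-3.47,2.53)

t = z/height = 8/17 = 0.470588
s = 1 + (scale-1)·z/height = 1 + (0.65-1)·8/17 = 0.835294
θ = twist·z/height = 244°·8/17 = 114.8235° = 2.004049 rad
cos θ = -0.419825, sin θ = 0.907605 (intermediates below are computed at full precision and shown rounded to 5 d.p.)
v1: (-5,0) → rotate → (2.09912,-4.53803) → ×s → (1.75339,-3.79059) → (1.75,-3.79)
v2: (-2.5,-2.5) → rotate → (3.31857,-1.21945) → ×s → (2.77199,-1.01860) → (2.77,-1.02)
v3: (4.5,2.5) → rotate → (-4.15822,3.03466) → ×s → (-3.47334,2.53483) → (-3.47,2.53)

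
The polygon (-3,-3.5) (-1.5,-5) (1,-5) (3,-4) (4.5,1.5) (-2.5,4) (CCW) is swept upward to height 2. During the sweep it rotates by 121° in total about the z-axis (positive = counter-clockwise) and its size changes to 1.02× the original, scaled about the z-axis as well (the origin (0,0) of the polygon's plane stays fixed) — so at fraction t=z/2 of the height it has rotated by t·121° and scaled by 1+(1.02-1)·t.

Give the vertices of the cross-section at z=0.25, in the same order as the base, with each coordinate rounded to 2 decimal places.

t = z/height = 0.25/2 = 0.125
s = 1 + (scale-1)·z/height = 1 + (1.02-1)·0.25/2 = 1.002500
θ = twist·z/height = 121°·0.25/2 = 15.1250° = 0.263981 rad
cos θ = 0.965359, sin θ = 0.260926 (intermediates below are computed at full precision and shown rounded to 5 d.p.)
v1: (-3,-3.5) → rotate → (-1.98284,-4.16153) → ×s → (-1.98779,-4.17194) → (-1.99,-4.17)
v2: (-1.5,-5) → rotate → (-0.14341,-5.21818) → ×s → (-0.14377,-5.23123) → (-0.14,-5.23)
v3: (1,-5) → rotate → (2.26999,-4.56587) → ×s → (2.27566,-4.57728) → (2.28,-4.58)
v4: (3,-4) → rotate → (3.93978,-3.07866) → ×s → (3.94963,-3.08635) → (3.95,-3.09)
v5: (4.5,1.5) → rotate → (3.95273,2.62220) → ×s → (3.96261,2.62876) → (3.96,2.63)
v6: (-2.5,4) → rotate → (-3.45710,3.20912) → ×s → (-3.46574,3.21714) → (-3.47,3.22)

Cross-section at z=0.25: (-1.99,-4.17) (-0.14,-5.23) (2.28,-4.58) (3.95,-3.09) (3.96,2.63) (-3.47,3.22)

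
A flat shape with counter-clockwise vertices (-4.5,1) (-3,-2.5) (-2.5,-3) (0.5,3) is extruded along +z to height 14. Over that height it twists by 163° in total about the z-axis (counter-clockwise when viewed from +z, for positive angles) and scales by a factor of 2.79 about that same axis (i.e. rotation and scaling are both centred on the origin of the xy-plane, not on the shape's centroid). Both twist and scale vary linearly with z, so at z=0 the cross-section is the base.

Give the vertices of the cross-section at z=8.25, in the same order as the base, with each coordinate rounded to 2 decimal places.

t = z/height = 8.25/14 = 0.589286
s = 1 + (scale-1)·z/height = 1 + (2.79-1)·8.25/14 = 2.054821
θ = twist·z/height = 163°·8.25/14 = 96.0536° = 1.676451 rad
cos θ = -0.105458, sin θ = 0.994424 (intermediates below are computed at full precision and shown rounded to 5 d.p.)
v1: (-4.5,1) → rotate → (-0.51986,-4.58037) → ×s → (-1.06822,-9.41183) → (-1.07,-9.41)
v2: (-3,-2.5) → rotate → (2.80243,-2.71963) → ×s → (5.75850,-5.58834) → (5.76,-5.59)
v3: (-2.5,-3) → rotate → (3.24692,-2.16968) → ×s → (6.67183,-4.45831) → (6.67,-4.46)
v4: (0.5,3) → rotate → (-3.03600,0.18084) → ×s → (-6.23844,0.37159) → (-6.24,0.37)

Cross-section at z=8.25: (-1.07,-9.41) (5.76,-5.59) (6.67,-4.46) (-6.24,0.37)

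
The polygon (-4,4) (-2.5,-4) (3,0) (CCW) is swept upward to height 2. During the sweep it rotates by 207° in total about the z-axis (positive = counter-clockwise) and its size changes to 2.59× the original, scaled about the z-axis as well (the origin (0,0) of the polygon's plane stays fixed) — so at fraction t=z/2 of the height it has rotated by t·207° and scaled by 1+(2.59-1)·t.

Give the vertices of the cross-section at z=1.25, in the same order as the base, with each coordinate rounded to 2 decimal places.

Cross-section at z=1.25: (-1.11,-11.22) (9.33,1.21) (-3.79,4.62)

t = z/height = 1.25/2 = 0.625
s = 1 + (scale-1)·z/height = 1 + (2.59-1)·1.25/2 = 1.993750
θ = twist·z/height = 207°·1.25/2 = 129.3750° = 2.258020 rad
cos θ = -0.634393, sin θ = 0.773010 (intermediates below are computed at full precision and shown rounded to 5 d.p.)
v1: (-4,4) → rotate → (-0.55447,-5.62961) → ×s → (-1.10547,-11.22404) → (-1.11,-11.22)
v2: (-2.5,-4) → rotate → (4.67803,0.60505) → ×s → (9.32681,1.20631) → (9.33,1.21)
v3: (3,0) → rotate → (-1.90318,2.31903) → ×s → (-3.79446,4.62357) → (-3.79,4.62)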